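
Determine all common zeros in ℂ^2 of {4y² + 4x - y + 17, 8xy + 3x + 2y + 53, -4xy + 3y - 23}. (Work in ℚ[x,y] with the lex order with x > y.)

Compute a lex Gröbner basis by Buchberger's algorithm.
f_1 = 4x + 4y² - y + 17, LT = x.
f_2 = 8xy + 3x + 2y + 53, LT = xy.
f_3 = -4xy + 3y - 23, LT = xy.

S(f_1,f_2): lcm = xy. S = -⅜x + y³ - ¼y² + 4y - 53/8.
  reduce S modulo (f_1, f_2, f_3):
  remainder y³ + ⅛y² + 125/32y - 161/32 ≠ 0; add h_4 = y³ + ⅛y² + 125/32y - 161/32 to the basis.

S(f_1,f_3): lcm = xy. S = y³ - ¼y² + 5y - 23/4.
  reduce S modulo (f_1, f_2, f_3, h_4):
  remainder -⅜y² + 35/32y - 23/32 ≠ 0; add h_5 = -⅜y² + 35/32y - 23/32 to the basis.

S(f_3,h_4): lcm = xy³. S = -⅛xy² - 125/32xy + 161/32x - ¾y³ + 23/4y².
  reduce S modulo (f_1, f_2, f_3, h_4, h_5):
  remainder 1173/256y - 1173/256 ≠ 0; add h_6 = 1173/256y - 1173/256 to the basis.

The other S-polynomials (S(f_2,f_3), S(f_1,h_4), S(f_2,h_4), S(f_1,h_5), S(f_2,h_5), S(f_3,h_5), S(h_4,h_5), S(f_1,h_6), S(f_2,h_6), S(f_3,h_6), S(h_4,h_6), S(h_5,h_6)) all reduce to 0 modulo the current basis, so we have a Gröbner basis.
Inter-reduce: drop elements whose leading term is divisible by another's, tail-reduce, and make monic.
Reduced Gröbner basis: {x + 5, y - 1}.

The lex basis is triangular: the last element involves only y. Solving y - 1 = 0 gives y ∈ {1}; substituting each value into the earlier elements determines the remaining variables.
  y = 1: the earlier basis element becomes x + 5 = 0, giving x = -5 — point (-5, 1).

{(-5, 1)}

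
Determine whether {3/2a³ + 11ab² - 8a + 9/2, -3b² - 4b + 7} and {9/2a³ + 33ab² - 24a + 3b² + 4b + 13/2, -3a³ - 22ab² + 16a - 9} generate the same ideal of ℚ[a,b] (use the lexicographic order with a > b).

Yes, the ideals are equal.

For a fixed monomial order, each ideal has a unique reduced Gröbner basis; comparing bases decides equality.
Buchberger on the first generating set:
f_1 = 3/2a³ + 11ab² - 8a + 9/2, LT = a³.
f_2 = -3b² - 4b + 7, LT = b².

The S-polynomials (S(f_1,f_2)) all reduce to 0 modulo the current basis, so we have a Gröbner basis.
Inter-reduce: drop elements whose leading term is divisible by another's, tail-reduce, and make monic.
Reduced Gröbner basis: {a³ - 88/9ab + 106/9a + 3, b² + 4/3b - 7/3}.

Buchberger on the second generating set:
h_1 = 9/2a³ + 33ab² - 24a + 3b² + 4b + 13/2, LT = a³.
h_2 = -3a³ - 22ab² + 16a - 9, LT = a³.

S(h_1,h_2): lcm = a³. S = ⅔b² + 8/9b - 14/9.
  reduce S modulo (h_1, h_2):
  remainder ⅔b² + 8/9b - 14/9 ≠ 0; add k_3 = ⅔b² + 8/9b - 14/9 to the basis.

The other S-polynomials (S(h_1,k_3), S(h_2,k_3)) all reduce to 0 modulo the current basis, so we have a Gröbner basis.
Inter-reduce: drop elements whose leading term is divisible by another's, tail-reduce, and make monic.
Reduced Gröbner basis: {a³ - 88/9ab + 106/9a + 3, b² + 4/3b - 7/3}.

These coincide, so the ideals are equal.
The choice of monomial ordering does not affect the verdict — as long as both bases are computed under the same ordering, their equality decides ideal equality.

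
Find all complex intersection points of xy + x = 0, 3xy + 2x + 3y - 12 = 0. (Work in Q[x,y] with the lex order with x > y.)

Compute a lex Gröbner basis by Buchberger's algorithm.
f_1 = xy + x, LT = xy.
f_2 = 3xy + 2x + 3y - 12, LT = xy.

S(f_1,f_2): lcm = xy. S = 1/3x - y + 4.
  leading term x: no divisor's leading term divides it; move 1/3x to the remainder.
  leading term y: no divisor's leading term divides it; move -y to the remainder.
  leading term 1: no divisor's leading term divides it; move 4 to the remainder.
  remainder 1/3x - y + 4 ≠ 0; add h_3 = 1/3x - y + 4 to the basis.

S(f_1,h_3): lcm = xy. S = x + 3y^2 - 12y.
  leading term x: subtract (3)·h_3 from x + 3y^2 - 12y → 3y^2 - 9y - 12
  leading term y^2: no divisor's leading term divides it; move 3y^2 to the remainder.
  leading term y: no divisor's leading term divides it; move -9y to the remainder.
  leading term 1: no divisor's leading term divides it; move -12 to the remainder.
  remainder 3y^2 - 9y - 12 ≠ 0; add h_4 = 3y^2 - 9y - 12 to the basis.

The other S-polynomials (S(f_2,h_3), S(f_1,h_4), S(f_2,h_4), S(h_3,h_4)) all reduce to 0 modulo the current basis, so we have a Gröbner basis.
Inter-reduce: drop elements whose leading term is divisible by another's, tail-reduce, and make monic.
Reduced Gröbner basis: {x - 3y + 12, y^2 - 3y - 4}.

From the last basis element, y^2 - 3y - 4 = 0, so y takes values in {-1, 4}. Each choice, substituted upward through the basis, yields the corresponding point(s) of the solution set.
  y = -1: the earlier basis element becomes x + 15 = 0, giving x = -15 — point (-15, -1).
  y = 4: the earlier basis element becomes x = 0, giving x = 0 — point (0, 4).
Substituting each solution back into the original system confirms all equations vanish.

{(-15, -1), (0, 4)}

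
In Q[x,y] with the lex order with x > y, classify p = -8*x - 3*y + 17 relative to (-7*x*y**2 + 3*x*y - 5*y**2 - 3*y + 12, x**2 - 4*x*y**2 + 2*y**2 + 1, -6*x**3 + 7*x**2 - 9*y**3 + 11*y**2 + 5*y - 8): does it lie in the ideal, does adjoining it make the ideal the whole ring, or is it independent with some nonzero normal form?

Adjoining -8*x - 3*y + 17 makes the ideal the whole ring: the system is inconsistent.

First compute the reduced Gröbner basis of I by Buchberger's algorithm.
f_1 = -7*x*y**2 + 3*x*y - 5*y**2 - 3*y + 12, LT = x*y**2.
f_2 = x**2 - 4*x*y**2 + 2*y**2 + 1, LT = x**2.
f_3 = -6*x**3 + 7*x**2 - 9*y**3 + 11*y**2 + 5*y - 8, LT = x**3.

S(f_1,f_2): lcm = x**2*y**2. S = -3/7*x**2*y + 4*x*y**4 + 5/7*x*y**2 + 3/7*x*y - 12/7*x - 2*y**4 - y**2.
  reduce S modulo (f_1, f_2, f_3):
  remainder 36/49*x*y - 12/7*x - 34/7*y**4 - 6/7*y**3 + 262/49*y**2 + 6/49*y + 60/49 ≠ 0; add h_4 = 36/49*x*y - 12/7*x - 34/7*y**4 - 6/7*y**3 + 262/49*y**2 + 6/49*y + 60/49 to the basis.

S(f_1,f_3): lcm = x**3*y**2. S = -3/7*x**3*y + 79/42*x**2*y**2 + 3/7*x**2*y - 12/7*x**2 - 3/2*y**5 + 11/6*y**4 + 5/6*y**3 - 4/3*y**2.
  reduce S modulo (f_1, f_2, f_3, h_4):
  remainder -22835/2401*x - 3/2*y**5 - 73665/2401*y**4 - 11174/1029*y**3 + 278135/7203*y**2 + 8021/686*y + 5389/2401 ≠ 0; add h_5 = -22835/2401*x - 3/2*y**5 - 73665/2401*y**4 - 11174/1029*y**3 + 278135/7203*y**2 + 8021/686*y + 5389/2401 to the basis.

S(f_2,f_3): lcm = x**3. S = -4*x**2*y**2 + 7/6*x**2 + 2*x*y**2 + x - 3/2*y**3 + 11/6*y**2 + 5/6*y - 4/3.
  reduce S modulo (f_1, f_2, f_3, h_4, h_5):
  remainder -6811/9134*y**5 + 605813/41103*y**4 + 552491/82206*y**3 - 440747/27402*y**2 - 95540/13701*y + 21407/9134 ≠ 0; add h_6 = -6811/9134*y**5 + 605813/41103*y**4 + 552491/82206*y**3 - 440747/27402*y**2 - 95540/13701*y + 21407/9134 to the basis.

S(f_1,h_4): lcm = x*y**2. S = 40/21*x*y + 119/18*y**5 + 7/6*y**4 - 131/18*y**3 + 23/42*y**2 - 26/21*y - 12/7.
  reduce S modulo (f_1, f_2, f_3, h_4, h_5, h_6):
  remainder 18322523/157626*y**4 + 3399854/78813*y**3 - 3224867/26271*y**2 - 1349290/26271*y + 258079/17514 ≠ 0; add h_7 = 18322523/157626*y**4 + 3399854/78813*y**3 - 3224867/26271*y**2 - 1349290/26271*y + 258079/17514 to the basis.

S(f_3,h_4): lcm = x**3*y. S = 7/3*x**3 + 119/18*x**2*y**4 + 7/6*x**2*y**3 - 131/18*x**2*y**2 - 4/3*x**2*y - 5/3*x**2 + 3/2*y**4 - 11/6*y**3 - 5/6*y**2 + 4/3*y.
  reduce S modulo (f_1, f_2, f_3, h_4, h_5, h_6, h_7):
  remainder -236024899/109935138*y**3 + 1524860639/109935138*y**2 + 1974491/109935138*y - 430270077/36645046 ≠ 0; add h_8 = -236024899/109935138*y**3 + 1524860639/109935138*y**2 + 1974491/109935138*y - 430270077/36645046 to the basis.

S(f_1,h_5): lcm = x*y**2. S = -3/7*x*y - 7203/45670*y**7 - 14733/4567*y**6 - 78218/68505*y**5 + 55627/13701*y**4 + 56147/45670*y**3 + 151898/159845*y**2 + 3/7*y - 12/7.
  reduce S modulo (f_1, f_2, f_3, h_4, h_5, h_6, h_7, h_8):
  remainder -8228812846826632/31003050608145*y**2 + 1117881694654096/31003050608145*y + 790103461352504/3444783400905 ≠ 0; add h_9 = -8228812846826632/31003050608145*y**2 + 1117881694654096/31003050608145*y + 790103461352504/3444783400905 to the basis.

S(f_2,h_5): lcm = x**2. S = -7203/45670*x*y**5 - 14733/4567*x*y**4 - 78218/68505*x*y**3 + 823/13701*x*y**2 + 56147/45670*x*y + 5389/22835*x + 2*y**2 + 1.
  reduce S modulo (f_1, f_2, f_3, h_4, h_5, h_6, h_7, h_8, h_9):
  remainder 1161603045073464/60380765217636935*y - 1161603045073464/60380765217636935 ≠ 0; add h_10 = 1161603045073464/60380765217636935*y - 1161603045073464/60380765217636935 to the basis.

The other S-polynomials (S(f_2,h_4), S(f_3,h_5), S(h_4,h_5), S(f_1,h_6), S(f_2,h_6), S(f_3,h_6), S(h_4,h_6), S(h_5,h_6), S(f_1,h_7), S(f_2,h_7), S(f_3,h_7), S(h_4,h_7), S(h_5,h_7), S(h_6,h_7), S(f_1,h_8), S(f_2,h_8), S(f_3,h_8), S(h_4,h_8), S(h_5,h_8), S(h_6,h_8), S(h_7,h_8), S(f_1,h_9), S(f_2,h_9), S(f_3,h_9), S(h_4,h_9), S(h_5,h_9), S(h_6,h_9), S(h_7,h_9), S(h_8,h_9), S(f_1,h_10), S(f_2,h_10), S(f_3,h_10), S(h_4,h_10), S(h_5,h_10), S(h_6,h_10), S(h_7,h_10), S(h_8,h_10), S(h_9,h_10)) all reduce to 0 modulo the current basis, so we have a Gröbner basis.
Inter-reduce: drop elements whose leading term is divisible by another's, tail-reduce, and make monic.
Reduced Gröbner basis: {x - 1, y - 1}.
Label its elements g_1 = x - 1, g_2 = y - 1.

Reduce p = -8*x - 3*y + 17 modulo G:
  leading term x: subtract (-8)·g_1 from -8*x - 3*y + 17 → -3*y + 9
  leading term y: subtract (-3)·g_2 from -3*y + 9 → 6
  leading term 1: no divisor's leading term divides it; move 6 to the remainder.
  normal form = 6.
The normal form is nonzero, so p ∉ I. Since p minus its normal form lies in I, I + (p) = I + (r) where r = 6; decide whether this ideal is the whole ring.
Here r = 6 is a nonzero constant, hence a unit: 1 ∈ I + (p), the Gröbner basis of I + (p) is {1}, and the enlarged system has no common solution — adjoining p is inconsistent.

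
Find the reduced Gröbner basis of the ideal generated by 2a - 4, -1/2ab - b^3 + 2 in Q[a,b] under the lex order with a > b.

f_1 = 2a - 4, LT = a.
f_2 = -1/2ab - b^3 + 2, LT = ab.

S(f_1,f_2): lcm = ab. S = -2b^3 - 2b + 4.
  leading term b^3: no divisor's leading term divides it; move -2b^3 to the remainder.
  leading term b: no divisor's leading term divides it; move -2b to the remainder.
  leading term 1: no divisor's leading term divides it; move 4 to the remainder.
  remainder -2b^3 - 2b + 4 ≠ 0; add g_3 = -2b^3 - 2b + 4 to the basis.

S(f_1,g_3): leading monomials are coprime, so the S-polynomial reduces to 0 (Buchberger's first criterion).
S(f_2,g_3): lcm = ab^3. S = -ab + 2a + 2b^5 - 4b^2.
  leading term ab: subtract (-1/2b)·f_1 from -ab + 2a + 2b^5 - 4b^2 → 2a + 2b^5 - 4b^2 - 2b
  leading term a: subtract (1)·f_1 from 2a + 2b^5 - 4b^2 - 2b → 2b^5 - 4b^2 - 2b + 4
  leading term b^5: subtract (-b^2)·g_3 from 2b^5 - 4b^2 - 2b + 4 → -2b^3 - 2b + 4
  leading term b^3: subtract (1)·g_3 from -2b^3 - 2b + 4 → 0
  remainder 0.

Every S-polynomial of the final basis reduces to 0, so we have a Gröbner basis.
Inter-reduce: drop elements whose leading term is divisible by another's, tail-reduce, and make monic.

G = {a - 2, b^3 + b - 2}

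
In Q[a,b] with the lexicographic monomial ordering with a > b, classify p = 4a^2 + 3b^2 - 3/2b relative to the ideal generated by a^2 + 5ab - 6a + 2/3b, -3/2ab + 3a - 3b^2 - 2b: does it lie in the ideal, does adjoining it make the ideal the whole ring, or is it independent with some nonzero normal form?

4a^2 + 3b^2 - 3/2b is independent of I; its normal form modulo I is 9b^3 + 14b^2 + 11/6b.

First compute the reduced Gröbner basis of I by Buchberger's algorithm.
f_1 = a^2 + 5ab - 6a + 2/3b, LT = a^2.
f_2 = -3/2ab + 3a - 3b^2 - 2b, LT = ab.

S(f_1,f_2): lcm = a^2b. S = 2a^2 + 3ab^2 - 22/3ab + 2/3b^2.
  leading term a^2: subtract (2)·f_1 from 2a^2 + 3ab^2 - 22/3ab + 2/3b^2 → 3ab^2 - 52/3ab + 12a + 2/3b^2 - 4/3b
  leading term ab^2: subtract (-2b)·f_2 from 3ab^2 - 52/3ab + 12a + 2/3b^2 - 4/3b → -34/3ab + 12a - 6b^3 - 10/3b^2 - 4/3b
  leading term ab: subtract (68/9)·f_2 from -34/3ab + 12a - 6b^3 - 10/3b^2 - 4/3b → -32/3a - 6b^3 + 58/3b^2 + 124/9b
  leading term a: no divisor's leading term divides it; move -32/3a to the remainder.
  leading term b^3: no divisor's leading term divides it; move -6b^3 to the remainder.
  leading term b^2: no divisor's leading term divides it; move 58/3b^2 to the remainder.
  leading term b: no divisor's leading term divides it; move 124/9b to the remainder.
  remainder -32/3a - 6b^3 + 58/3b^2 + 124/9b ≠ 0; add h_3 = -32/3a - 6b^3 + 58/3b^2 + 124/9b to the basis.

S(f_1,h_3): lcm = a^2. S = -9/16ab^3 + 29/16ab^2 + 151/24ab - 6a + 2/3b.
  leading term ab^3: subtract (3/8b^2)·f_2 from -9/16ab^3 + 29/16ab^2 + 151/24ab - 6a + 2/3b → 11/16ab^2 + 151/24ab - 6a + 9/8b^4 + 3/4b^3 + 2/3b
  leading term ab^2: subtract (-11/24b)·f_2 from 11/16ab^2 + 151/24ab - 6a + 9/8b^4 + 3/4b^3 + 2/3b → 23/3ab - 6a + 9/8b^4 - 5/8b^3 - 11/12b^2 + 2/3b
  leading term ab: subtract (-46/9)·f_2 from 23/3ab - 6a + 9/8b^4 - 5/8b^3 - 11/12b^2 + 2/3b → 28/3a + 9/8b^4 - 5/8b^3 - 65/4b^2 - 86/9b
  leading term a: subtract (-7/8)·h_3 from 28/3a + 9/8b^4 - 5/8b^3 - 65/4b^2 - 86/9b → 9/8b^4 - 47/8b^3 + 2/3b^2 + 5/2b
  leading term b^4: no divisor's leading term divides it; move 9/8b^4 to the remainder.
  leading term b^3: no divisor's leading term divides it; move -47/8b^3 to the remainder.
  leading term b^2: no divisor's leading term divides it; move 2/3b^2 to the remainder.
  leading term b: no divisor's leading term divides it; move 5/2b to the remainder.
  remainder 9/8b^4 - 47/8b^3 + 2/3b^2 + 5/2b ≠ 0; add h_4 = 9/8b^4 - 47/8b^3 + 2/3b^2 + 5/2b to the basis.

The other S-polynomials (S(f_2,h_3), S(f_1,h_4), S(f_2,h_4), S(h_3,h_4)) all reduce to 0 modulo the current basis, so we have a Gröbner basis.
Inter-reduce: drop elements whose leading term is divisible by another's, tail-reduce, and make monic.
Reduced Gröbner basis: {a + 9/16b^3 - 29/16b^2 - 31/24b, b^4 - 47/9b^3 + 16/27b^2 + 20/9b}.
Label its elements g_1 = a + 9/16b^3 - 29/16b^2 - 31/24b, g_2 = b^4 - 47/9b^3 + 16/27b^2 + 20/9b.

Reduce p = 4a^2 + 3b^2 - 3/2b modulo G:
  leading term a^2: subtract (4a)·g_1 from 4a^2 + 3b^2 - 3/2b → -9/4ab^3 + 29/4ab^2 + 31/6ab + 3b^2 - 3/2b
  leading term ab^3: subtract (-9/4b^3)·g_1 from -9/4ab^3 + 29/4ab^2 + 31/6ab + 3b^2 - 3/2b → 29/4ab^2 + 31/6ab + 81/64b^6 - 261/64b^5 - 93/32b^4 + 3b^2 - 3/2b
  leading term ab^2: subtract (29/4b^2)·g_1 from 29/4ab^2 + 31/6ab + 81/64b^6 - 261/64b^5 - 93/32b^4 + 3b^2 - 3/2b → 31/6ab + 81/64b^6 - 261/32b^5 + 655/64b^4 + 899/96b^3 + 3b^2 - 3/2b
  leading term ab: subtract (31/6b)·g_1 from 31/6ab + 81/64b^6 - 261/32b^5 + 655/64b^4 + 899/96b^3 + 3b^2 - 3/2b → 81/64b^6 - 261/32b^5 + 469/64b^4 + 899/48b^3 + 1393/144b^2 - 3/2b
  leading term b^6: subtract (81/64b^2)·g_2 from 81/64b^6 - 261/32b^5 + 469/64b^4 + 899/48b^3 + 1393/144b^2 - 3/2b → -99/64b^5 + 421/64b^4 + 191/12b^3 + 1393/144b^2 - 3/2b
  leading term b^5: subtract (-99/64b)·g_2 from -99/64b^5 + 421/64b^4 + 191/12b^3 + 1393/144b^2 - 3/2b → -3/2b^4 + 101/6b^3 + 118/9b^2 - 3/2b
  leading term b^4: subtract (-3/2)·g_2 from -3/2b^4 + 101/6b^3 + 118/9b^2 - 3/2b → 9b^3 + 14b^2 + 11/6b
  leading term b^3: no divisor's leading term divides it; move 9b^3 to the remainder.
  leading term b^2: no divisor's leading term divides it; move 14b^2 to the remainder.
  leading term b: no divisor's leading term divides it; move 11/6b to the remainder.
  normal form = 9b^3 + 14b^2 + 11/6b.
The normal form is nonzero, so p ∉ I. Since p minus its normal form lies in I, I + (p) = I + (r) where r = 9b^3 + 14b^2 + 11/6b; decide whether this ideal is the whole ring.
Run Buchberger on G together with r (pairs among the g_i already reduce to 0 since G is a Gröbner basis):
g_1 = a + 9/16b^3 - 29/16b^2 - 31/24b, LT = a.
g_2 = b^4 - 47/9b^3 + 16/27b^2 + 20/9b, LT = b^4.
r = 9b^3 + 14b^2 + 11/6b, LT = b^3.

S(g_2,r): lcm = b^4. S = -61/9b^3 + 7/18b^2 + 20/9b.
  leading term b^3: subtract (-61/81)·r from -61/9b^3 + 7/18b^2 + 20/9b → 1771/162b^2 + 1751/486b
  leading term b^2: no divisor's leading term divides it; move 1771/162b^2 to the remainder.
  leading term b: no divisor's leading term divides it; move 1751/486b to the remainder.
  remainder 1771/162b^2 + 1751/486b ≠ 0; add m_4 = 1771/162b^2 + 1751/486b to the basis.

S(g_2,m_4): lcm = b^4. S = -88490/15939b^3 + 16/27b^2 + 20/9b.
  leading term b^3: subtract (-88490/143451)·r from -88490/15939b^3 + 16/27b^2 + 20/9b → 189124/20493b^2 + 131185/39123b
  leading term b^2: subtract (378248/448063)·m_4 from 189124/20493b^2 + 131185/39123b → 11310577/36293103b
  leading term b: no divisor's leading term divides it; move 11310577/36293103b to the remainder.
  remainder 11310577/36293103b ≠ 0; add m_5 = 11310577/36293103b to the basis.

The other S-polynomials (S(g_1,g_2), S(g_1,r), S(g_1,m_4), S(r,m_4), S(g_1,m_5), S(g_2,m_5), S(r,m_5), S(m_4,m_5)) all reduce to 0 modulo the current basis, so we have a Gröbner basis.
Inter-reduce: drop elements whose leading term is divisible by another's, tail-reduce, and make monic.
Reduced Gröbner basis: {a, b}.
The reduced Gröbner basis of I + (p) is {a, b} ≠ {1}, a proper ideal, so the enlarged system stays consistent: p is independent of I, with normal form 9b^3 + 14b^2 + 11/6b.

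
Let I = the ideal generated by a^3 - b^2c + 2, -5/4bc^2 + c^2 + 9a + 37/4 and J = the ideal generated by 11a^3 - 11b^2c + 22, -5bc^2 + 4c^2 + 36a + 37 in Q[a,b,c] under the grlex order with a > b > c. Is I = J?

Yes, the ideals are equal.

For a fixed monomial order, each ideal has a unique reduced Gröbner basis; comparing bases decides equality.
Buchberger on the first generating set:
f_1 = a^3 - b^2c + 2, LT = a^3.
f_2 = -5/4bc^2 + c^2 + 9a + 37/4, LT = bc^2.

The S-polynomials (S(f_1,f_2)) all reduce to 0 modulo the current basis, so we have a Gröbner basis.
Inter-reduce: drop elements whose leading term is divisible by another's, tail-reduce, and make monic.
Reduced Gröbner basis: {a^3 - b^2c + 2, bc^2 - 4/5c^2 - 36/5a - 37/5}.

Buchberger on the second generating set:
h_1 = 11a^3 - 11b^2c + 22, LT = a^3.
h_2 = -5bc^2 + 4c^2 + 36a + 37, LT = bc^2.

The S-polynomials (S(h_1,h_2)) all reduce to 0 modulo the current basis, so we have a Gröbner basis.
Inter-reduce: drop elements whose leading term is divisible by another's, tail-reduce, and make monic.
Reduced Gröbner basis: {a^3 - b^2c + 2, bc^2 - 4/5c^2 - 36/5a - 37/5}.

The two bases agree; hence the ideals are identical.
The choice of monomial ordering does not affect the verdict — as long as both bases are computed under the same ordering, their equality decides ideal equality.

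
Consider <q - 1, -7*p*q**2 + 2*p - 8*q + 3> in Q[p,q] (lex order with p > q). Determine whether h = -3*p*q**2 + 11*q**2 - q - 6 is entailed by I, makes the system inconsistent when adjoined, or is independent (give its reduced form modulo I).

Adjoining -3*p*q**2 + 11*q**2 - q - 6 makes the ideal the whole ring: the system is inconsistent.

First compute the reduced Gröbner basis of I by Buchberger's algorithm.
f_1 = q - 1, LT = q.
f_2 = -7*p*q**2 + 2*p - 8*q + 3, LT = p*q**2.

S(f_1,f_2): lcm = p*q**2. S = -p*q + 2/7*p - 8/7*q + 3/7.
  reduce S modulo (f_1, f_2):
  remainder -5/7*p - 5/7 ≠ 0; add k_3 = -5/7*p - 5/7 to the basis.

The other S-polynomials (S(f_1,k_3), S(f_2,k_3)) all reduce to 0 modulo the current basis, so we have a Gröbner basis.
Inter-reduce: drop elements whose leading term is divisible by another's, tail-reduce, and make monic.
Reduced Gröbner basis: {p + 1, q - 1}.
Label its elements g_1 = p + 1, g_2 = q - 1.

Reduce h = -3*p*q**2 + 11*q**2 - q - 6 modulo G:
  leading term p*q**2: subtract (-3*q**2)·g_1 from -3*p*q**2 + 11*q**2 - q - 6 → 14*q**2 - q - 6
  leading term q**2: subtract (14*q)·g_2 from 14*q**2 - q - 6 → 13*q - 6
  leading term q: subtract (13)·g_2 from 13*q - 6 → 7
  leading term 1: no divisor's leading term divides it; move 7 to the remainder.
  normal form = 7.
The normal form is nonzero, so h ∉ I. Since h minus its normal form lies in I, I + (h) = I + (r) where r = 7; decide whether this ideal is the whole ring.
Here r = 7 is a nonzero constant, hence a unit: 1 ∈ I + (h), the Gröbner basis of I + (h) is {1}, and the enlarged system has no common solution — adjoining h is inconsistent.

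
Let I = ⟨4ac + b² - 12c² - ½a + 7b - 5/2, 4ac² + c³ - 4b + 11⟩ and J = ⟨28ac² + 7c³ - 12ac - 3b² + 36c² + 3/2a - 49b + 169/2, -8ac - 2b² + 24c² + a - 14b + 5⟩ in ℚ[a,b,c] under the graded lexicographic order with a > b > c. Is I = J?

Two ideals are equal iff their reduced Gröbner bases coincide (the reduced basis is unique for a fixed ordering).
Buchberger on the first generating set:
f_1 = 4ac + b² - 12c² - ½a + 7b - 5/2, LT = ac.
f_2 = 4ac² + c³ - 4b + 11, LT = ac².

S(f_1,f_2): lcm = ac². S = ¼b²c - 13/4c³ - ⅛ac + 7/4bc + b - ⅝c - 11/4.
  reduce S modulo (f_1, f_2):
  remainder ¼b²c - 13/4c³ + 1/32b² + 7/4bc - ⅜c² - 1/64a + 39/32b - ⅝c - 181/64 ≠ 0; add g_3 = ¼b²c - 13/4c³ + 1/32b² + 7/4bc - ⅜c² - 1/64a + 39/32b - ⅝c - 181/64 to the basis.

S(f_1,g_3): lcm = ab²c. S = 13ac³ + ¼b⁴ - 3b²c² - ¼ab² - 7abc + 3/2ac² + 7/4b³ + 1/16a² - 39/8ab + 5/2ac - ⅝b² + 181/16a.
  reduce S modulo (f_1, f_2, g_3):
  remainder ¼b⁴ - 169/4c⁴ - ¼ab² + 7/2b³ + 1/16a² - 23/4ab + 11b² + 25bc + 93/8a - 35/4b - 275/4c + 25/16 ≠ 0; add g_4 = ¼b⁴ - 169/4c⁴ - ¼ab² + 7/2b³ + 1/16a² - 23/4ab + 11b² + 25bc + 93/8a - 35/4b - 275/4c + 25/16 to the basis.

The other S-polynomials (S(f_2,g_3), S(f_1,g_4), S(f_2,g_4), S(g_3,g_4)) all reduce to 0 modulo the current basis, so we have a Gröbner basis.
Inter-reduce: drop elements whose leading term is divisible by another's, tail-reduce, and make monic.
Reduced Gröbner basis: {b⁴ - 169c⁴ - ab² + 14b³ + ¼a² - 23ab + 44b² + 100bc + 93/2a - 35b - 275c + 25/4, b²c - 13c³ + ⅛b² + 7bc - 3/2c² - 1/16a + 39/8b - 5/2c - 181/16, ac + ¼b² - 3c² - ⅛a + 7/4b - ⅝}.

Buchberger on the second generating set:
h_1 = 28ac² + 7c³ - 12ac - 3b² + 36c² + 3/2a - 49b + 169/2, LT = ac².
h_2 = -8ac - 2b² + 24c² + a - 14b + 5, LT = ac.

S(h_1,h_2): lcm = ac². S = -¼b²c + 13/4c³ - 17/56ac - 3/28b² - 7/4bc + 9/7c² + 3/56a - 7/4b + ⅝c + 169/56.
  reduce S modulo (h_1, h_2):
  remainder -¼b²c + 13/4c³ - 1/32b² - 7/4bc + ⅜c² + 1/64a - 39/32b + ⅝c + 181/64 ≠ 0; add k_3 = -¼b²c + 13/4c³ - 1/32b² - 7/4bc + ⅜c² + 1/64a - 39/32b + ⅝c + 181/64 to the basis.

S(h_1,k_3): lcm = ab²c². S = 13ac⁴ + ¼b²c³ - 31/56ab²c - 7abc² + 3/2ac³ - 3/28b⁴ + 9/7b²c² + 1/16a²c + 3/56ab² - 39/8abc + 5/2ac² - 7/4b³ + 181/16ac + 169/56b².
  reduce S modulo (h_1, h_2, k_3):
  remainder 1/32b⁴ - 169/32c⁴ - 1/32ab² + 7/16b³ + 1/128a² - 23/32ab + 11/8b² + 25/8bc + 93/64a - 35/32b - 275/32c + 25/128 ≠ 0; add k_4 = 1/32b⁴ - 169/32c⁴ - 1/32ab² + 7/16b³ + 1/128a² - 23/32ab + 11/8b² + 25/8bc + 93/64a - 35/32b - 275/32c + 25/128 to the basis.

The other S-polynomials (S(h_2,k_3), S(h_1,k_4), S(h_2,k_4), S(k_3,k_4)) all reduce to 0 modulo the current basis, so we have a Gröbner basis.
Inter-reduce: drop elements whose leading term is divisible by another's, tail-reduce, and make monic.
Reduced Gröbner basis: {b⁴ - 169c⁴ - ab² + 14b³ + ¼a² - 23ab + 44b² + 100bc + 93/2a - 35b - 275c + 25/4, b²c - 13c³ + ⅛b² + 7bc - 3/2c² - 1/16a + 39/8b - 5/2c - 181/16, ac + ¼b² - 3c² - ⅛a + 7/4b - ⅝}.

Same reduced basis, so the two generating sets span the same ideal.

Yes, the ideals are equal.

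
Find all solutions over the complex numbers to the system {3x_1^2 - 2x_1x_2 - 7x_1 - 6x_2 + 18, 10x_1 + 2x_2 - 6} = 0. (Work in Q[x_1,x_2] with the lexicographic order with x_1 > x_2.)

Compute a lex Gröbner basis by Buchberger's algorithm.
f_1 = 3x_1^2 - 2x_1x_2 - 7x_1 - 6x_2 + 18, LT = x_1^2.
f_2 = 10x_1 + 2x_2 - 6, LT = x_1.

S(f_1,f_2): lcm = x_1^2. S = -13/15x_1x_2 - 26/15x_1 - 2x_2 + 6.
  leading term x_1x_2: subtract (-13/150x_2)·f_2 from -13/15x_1x_2 - 26/15x_1 - 2x_2 + 6 → -26/15x_1 + 13/75x_2^2 - 63/25x_2 + 6
  leading term x_1: subtract (-13/75)·f_2 from -26/15x_1 + 13/75x_2^2 - 63/25x_2 + 6 → 13/75x_2^2 - 163/75x_2 + 124/25
  leading term x_2^2: no divisor's leading term divides it; move 13/75x_2^2 to the remainder.
  leading term x_2: no divisor's leading term divides it; move -163/75x_2 to the remainder.
  leading term 1: no divisor's leading term divides it; move 124/25 to the remainder.
  remainder 13/75x_2^2 - 163/75x_2 + 124/25 ≠ 0; add h_3 = 13/75x_2^2 - 163/75x_2 + 124/25 to the basis.

The other S-polynomials (S(f_1,h_3), S(f_2,h_3)) all reduce to 0 modulo the current basis, so we have a Gröbner basis.
Inter-reduce: drop elements whose leading term is divisible by another's, tail-reduce, and make monic.
Reduced Gröbner basis: {x_1 + 1/5x_2 - 3/5, x_2^2 - 163/13x_2 + 372/13}.

A lex Gröbner basis eliminates variables successively. Here x_2^2 - 163/13x_2 + 372/13 depends only on x_2, with roots {3, 124/13}; lifting each root through the earlier basis elements recovers the full solutions.
  x_2 = 3: the earlier basis element becomes x_1 = 0, giving x_1 = 0 — point (0, 3).
  x_2 = 124/13: the earlier basis element becomes x_1 + 17/13 = 0, giving x_1 = -17/13 — point (-17/13, 124/13).

{(0, 3), (-17/13, 124/13)}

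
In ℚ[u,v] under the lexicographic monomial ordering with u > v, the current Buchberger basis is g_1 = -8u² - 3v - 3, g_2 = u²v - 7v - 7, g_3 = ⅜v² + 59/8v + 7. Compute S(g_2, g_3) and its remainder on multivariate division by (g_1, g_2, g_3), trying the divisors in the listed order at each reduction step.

lcm(LM(g_2), LM(g_3)) = u²v².
S = (lcm/LT(g_2))·g_2 − (lcm/LT(g_3))·g_3 = -59/3u²v - 56/3u² - 7v² - 7v.
Reduce S modulo (g_1, g_2, g_3) in that order:
  leading term u²v: subtract (59/24v)·g_1 from -59/3u²v - 56/3u² - 7v² - 7v → -56/3u² + ⅜v² + ⅜v
  leading term u²: subtract (7/3)·g_1 from -56/3u² + ⅜v² + ⅜v → ⅜v² + 59/8v + 7
  leading term v²: subtract (1)·g_3 from ⅜v² + 59/8v + 7 → 0
The remainder is 0, so this S-polynomial contributes no new basis element.

S(g_2, g_3) = -59/3u²v - 56/3u² - 7v² - 7v; remainder on division = 0.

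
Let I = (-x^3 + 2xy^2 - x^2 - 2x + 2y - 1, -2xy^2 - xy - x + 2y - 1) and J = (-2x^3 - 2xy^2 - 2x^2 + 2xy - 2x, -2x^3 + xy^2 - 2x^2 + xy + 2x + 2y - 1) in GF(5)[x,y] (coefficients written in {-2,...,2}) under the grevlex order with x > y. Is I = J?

Yes, the ideals are equal.

Since reduced Gröbner bases are canonical representatives of ideals under a given ordering, it suffices to compute and compare them.
Buchberger on the first generating set:
f_1 = -x^3 + 2xy^2 - x^2 - 2x + 2y - 1, LT = x^3.
f_2 = -2xy^2 - xy - x + 2y - 1, LT = xy^2.

S(f_1,f_2): lcm = x^3y^2. S = -2xy^4 + 2x^3y + x^2y^2 + 2x^3 + x^2y + 2xy^2 - 2y^3 + 2x^2 + y^2.
  reduce S modulo (f_1, f_2):
  remainder x^2y + y^3 + 2x^2 + xy + y^2 + 2x - y + 2 ≠ 0; add g_3 = x^2y + y^3 + 2x^2 + xy + y^2 + 2x - y + 2 to the basis.

S(f_2,g_3): lcm = x^2y^2. S = -y^4 + x^2y - xy^2 - y^3 - 2x^2 + 2xy + y^2 - 2x - 2y.
  reduce S modulo (f_1, f_2, g_3):
  remainder -y^4 - 2y^3 + x^2 - xy - x - 2y + 1 ≠ 0; add g_4 = -y^4 - 2y^3 + x^2 - xy - x - 2y + 1 to the basis.

The other S-polynomials (S(f_1,g_3), S(f_1,g_4), S(f_2,g_4), S(g_3,g_4)) all reduce to 0 modulo the current basis, so we have a Gröbner basis.
Inter-reduce: drop elements whose leading term is divisible by another's, tail-reduce, and make monic.
Reduced Gröbner basis: {y^4 + 2y^3 - x^2 + xy + x + 2y - 1, x^3 + x^2 + xy - 2x + y + 2, x^2y + y^3 + 2x^2 + xy + y^2 + 2x - y + 2, xy^2 - 2xy - 2x - y - 2}.

Buchberger on the second generating set:
h_1 = -2x^3 - 2xy^2 - 2x^2 + 2xy - 2x, LT = x^3.
h_2 = -2x^3 + xy^2 - 2x^2 + xy + 2x + 2y - 1, LT = x^3.

S(h_1,h_2): lcm = x^3. S = -xy^2 + 2xy + 2x + y + 2.
  reduce S modulo (h_1, h_2):
  remainder -xy^2 + 2xy + 2x + y + 2 ≠ 0; add k_3 = -xy^2 + 2xy + 2x + y + 2 to the basis.

S(h_1,k_3): lcm = x^3y^2. S = xy^4 + 2x^3y + x^2y^2 - xy^3 + 2x^3 + x^2y + xy^2 + 2x^2.
  reduce S modulo (h_1, h_2, k_3):
  remainder x^2y + y^3 + 2x^2 + xy + y^2 + 2x - y + 2 ≠ 0; add k_4 = x^2y + y^3 + 2x^2 + xy + y^2 + 2x - y + 2 to the basis.

S(k_3,k_4): lcm = x^2y^2. S = -y^4 + x^2y - xy^2 - y^3 - 2x^2 + 2xy + y^2 - 2x - 2y.
  reduce S modulo (h_1, h_2, k_3, k_4):
  remainder -y^4 - 2y^3 + x^2 - xy - x - 2y + 1 ≠ 0; add k_5 = -y^4 - 2y^3 + x^2 - xy - x - 2y + 1 to the basis.

The other S-polynomials (S(h_2,k_3), S(h_1,k_4), S(h_2,k_4), S(h_1,k_5), S(h_2,k_5), S(k_3,k_5), S(k_4,k_5)) all reduce to 0 modulo the current basis, so we have a Gröbner basis.
Inter-reduce: drop elements whose leading term is divisible by another's, tail-reduce, and make monic.
Reduced Gröbner basis: {y^4 + 2y^3 - x^2 + xy + x + 2y - 1, x^3 + x^2 + xy - 2x + y + 2, x^2y + y^3 + 2x^2 + xy + y^2 + 2x - y + 2, xy^2 - 2xy - 2x - y - 2}.

The two bases agree; hence the ideals are identical.
The choice of monomial ordering does not affect the verdict — as long as both bases are computed under the same ordering, their equality decides ideal equality.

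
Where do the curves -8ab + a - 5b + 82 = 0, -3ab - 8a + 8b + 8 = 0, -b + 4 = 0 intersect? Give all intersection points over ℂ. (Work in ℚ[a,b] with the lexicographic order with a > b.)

Compute a lex Gröbner basis by Buchberger's algorithm.
f_1 = -8ab + a - 5b + 82, LT = ab.
f_2 = -3ab - 8a + 8b + 8, LT = ab.
f_3 = -b + 4, LT = b.

S(f_1,f_2): lcm = ab. S = -67/24a + 79/24b - 91/12.
  leading term a: no divisor's leading term divides it; move -67/24a to the remainder.
  leading term b: subtract (-79/24)·f_3 from 79/24b - 91/12 → 67/12
  leading term 1: no divisor's leading term divides it; move 67/12 to the remainder.
  remainder -67/24a + 67/12 ≠ 0; add h_4 = -67/24a + 67/12 to the basis.

S(f_1,f_3): lcm = ab. S = 31/8a + ⅝b - 41/4.
  leading term a: subtract (-93/67)·h_4 from 31/8a + ⅝b - 41/4 → ⅝b - 5/2
  leading term b: subtract (-⅝)·f_3 from ⅝b - 5/2 → 0
  remainder 0.

S(f_2,f_3): lcm = ab. S = 20/3a - 8/3b - 8/3.
  leading term a: subtract (-160/67)·h_4 from 20/3a - 8/3b - 8/3 → -8/3b + 32/3
  leading term b: subtract (8/3)·f_3 from -8/3b + 32/3 → 0
  remainder 0.

S(f_1,h_4): lcm = ab. S = -⅛a + 21/8b - 41/4.
  leading term a: subtract (3/67)·h_4 from -⅛a + 21/8b - 41/4 → 21/8b - 21/2
  leading term b: subtract (-21/8)·f_3 from 21/8b - 21/2 → 0
  remainder 0.

S(f_2,h_4): lcm = ab. S = 8/3a - ⅔b - 8/3.
  leading term a: subtract (-64/67)·h_4 from 8/3a - ⅔b - 8/3 → -⅔b + 8/3
  leading term b: subtract (⅔)·f_3 from -⅔b + 8/3 → 0
  remainder 0.

S(f_3,h_4): leading monomials are coprime, so the S-polynomial reduces to 0 (Buchberger's first criterion).
Every S-polynomial of the final basis reduces to 0, so we have a Gröbner basis.
Inter-reduce: drop elements whose leading term is divisible by another's, tail-reduce, and make monic.
Reduced Gröbner basis: {a - 2, b - 4}.

Since the basis is lex-ordered, b - 4 is univariate in b. Its roots are {4}. Back-substituting each root into the other basis elements fixes the other coordinates.
  b = 4: the earlier basis element becomes a - 2 = 0, giving a = 2 — point (2, 4).

{(2, 4)}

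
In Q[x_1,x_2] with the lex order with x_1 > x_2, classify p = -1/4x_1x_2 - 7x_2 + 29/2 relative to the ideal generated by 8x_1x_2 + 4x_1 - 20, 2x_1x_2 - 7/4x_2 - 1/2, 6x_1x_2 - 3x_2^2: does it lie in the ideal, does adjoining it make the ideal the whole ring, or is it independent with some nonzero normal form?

First compute the reduced Gröbner basis of I by Buchberger's algorithm.
f_1 = 8x_1x_2 + 4x_1 - 20, LT = x_1x_2.
f_2 = 2x_1x_2 - 7/4x_2 - 1/2, LT = x_1x_2.
f_3 = 6x_1x_2 - 3x_2^2, LT = x_1x_2.

S(f_1,f_2): lcm = x_1x_2. S = 1/2x_1 + 7/8x_2 - 9/4.
  leading term x_1: no divisor's leading term divides it; move 1/2x_1 to the remainder.
  leading term x_2: no divisor's leading term divides it; move 7/8x_2 to the remainder.
  leading term 1: no divisor's leading term divides it; move -9/4 to the remainder.
  remainder 1/2x_1 + 7/8x_2 - 9/4 ≠ 0; add h_4 = 1/2x_1 + 7/8x_2 - 9/4 to the basis.

S(f_1,f_3): lcm = x_1x_2. S = 1/2x_1 + 1/2x_2^2 - 5/2.
  leading term x_1: subtract (1)·h_4 from 1/2x_1 + 1/2x_2^2 - 5/2 → 1/2x_2^2 - 7/8x_2 - 1/4
  leading term x_2^2: no divisor's leading term divides it; move 1/2x_2^2 to the remainder.
  leading term x_2: no divisor's leading term divides it; move -7/8x_2 to the remainder.
  leading term 1: no divisor's leading term divides it; move -1/4 to the remainder.
  remainder 1/2x_2^2 - 7/8x_2 - 1/4 ≠ 0; add h_5 = 1/2x_2^2 - 7/8x_2 - 1/4 to the basis.

S(f_1,h_4): lcm = x_1x_2. S = 1/2x_1 - 7/4x_2^2 + 9/2x_2 - 5/2.
  leading term x_1: subtract (1)·h_4 from 1/2x_1 - 7/4x_2^2 + 9/2x_2 - 5/2 → -7/4x_2^2 + 29/8x_2 - 1/4
  leading term x_2^2: subtract (-7/2)·h_5 from -7/4x_2^2 + 29/8x_2 - 1/4 → 9/16x_2 - 9/8
  leading term x_2: no divisor's leading term divides it; move 9/16x_2 to the remainder.
  leading term 1: no divisor's leading term divides it; move -9/8 to the remainder.
  remainder 9/16x_2 - 9/8 ≠ 0; add h_6 = 9/16x_2 - 9/8 to the basis.

The other S-polynomials (S(f_2,f_3), S(f_2,h_4), S(f_3,h_4), S(f_1,h_5), S(f_2,h_5), S(f_3,h_5), S(h_4,h_5), S(f_1,h_6), S(f_2,h_6), S(f_3,h_6), S(h_4,h_6), S(h_5,h_6)) all reduce to 0 modulo the current basis, so we have a Gröbner basis.
Inter-reduce: drop elements whose leading term is divisible by another's, tail-reduce, and make monic.
Reduced Gröbner basis: {x_1 - 1, x_2 - 2}.
Label its elements g_1 = x_1 - 1, g_2 = x_2 - 2.

Reduce p = -1/4x_1x_2 - 7x_2 + 29/2 modulo G:
  leading term x_1x_2: subtract (-1/4x_2)·g_1 from -1/4x_1x_2 - 7x_2 + 29/2 → -29/4x_2 + 29/2
  leading term x_2: subtract (-29/4)·g_2 from -29/4x_2 + 29/2 → 0
  normal form = 0.
Since the normal form is 0, p ∈ I.

-1/4x_1x_2 - 7x_2 + 29/2 lies in I (it reduces to 0).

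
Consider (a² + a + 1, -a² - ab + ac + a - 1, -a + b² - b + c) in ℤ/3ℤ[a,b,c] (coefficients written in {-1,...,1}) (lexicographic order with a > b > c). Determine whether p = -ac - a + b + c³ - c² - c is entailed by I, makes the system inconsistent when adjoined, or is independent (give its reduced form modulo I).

-ac - a + b + c³ - c² - c lies in I (it reduces to 0).

First compute the reduced Gröbner basis of I by Buchberger's algorithm.
f_1 = a² + a + 1, LT = a².
f_2 = -a² - ab + ac + a - 1, LT = a².
f_3 = -a + b² - b + c, LT = a.

S(f_1,f_2): lcm = a². S = -ab + ac - a.
  leading term ab: subtract (b)·f_3 from -ab + ac - a → ac - a - b³ + b² - bc
  leading term ac: subtract (-c)·f_3 from ac - a - b³ + b² - bc → -a - b³ + b²c + b² + bc + c²
  leading term a: subtract (1)·f_3 from -a - b³ + b²c + b² + bc + c² → -b³ + b²c + bc + b + c² - c
  leading term b³: no divisor's leading term divides it; move -b³ to the remainder.
  leading term b²c: no divisor's leading term divides it; move b²c to the remainder.
  leading term bc: no divisor's leading term divides it; move bc to the remainder.
  leading term b: no divisor's leading term divides it; move b to the remainder.
  leading term c²: no divisor's leading term divides it; move c² to the remainder.
  leading term c: no divisor's leading term divides it; move -c to the remainder.
  remainder -b³ + b²c + bc + b + c² - c ≠ 0; add h_4 = -b³ + b²c + bc + b + c² - c to the basis.

S(f_1,f_3): lcm = a². S = ab² - ab + ac + a + 1.
  leading term ab²: subtract (-b²)·f_3 from ab² - ab + ac + a + 1 → -ab + ac + a + b⁴ - b³ + b²c + 1
  leading term ab: subtract (b)·f_3 from -ab + ac + a + b⁴ - b³ + b²c + 1 → ac + a + b⁴ + b³ + b²c + b² - bc + 1
  leading term ac: subtract (-c)·f_3 from ac + a + b⁴ + b³ + b²c + b² - bc + 1 → a + b⁴ + b³ - b²c + b² + bc + c² + 1
  leading term a: subtract (-1)·f_3 from a + b⁴ + b³ - b²c + b² + bc + c² + 1 → b⁴ + b³ - b²c - b² + bc - b + c² + c + 1
  leading term b⁴: subtract (-b)·h_4 from b⁴ + b³ - b²c - b² + bc - b + c² + c + 1 → b³c + b³ + bc² - b + c² + c + 1
  leading term b³c: subtract (-c)·h_4 from b³c + b³ + bc² - b + c² + c + 1 → b³ + b²c² - bc² + bc - b + c³ + c + 1
  leading term b³: subtract (-1)·h_4 from b³ + b²c² - bc² + bc - b + c³ + c + 1 → b²c² + b²c - bc² - bc + c³ + c² + 1
  leading term b²c²: no divisor's leading term divides it; move b²c² to the remainder.
  leading term b²c: no divisor's leading term divides it; move b²c to the remainder.
  leading term bc²: no divisor's leading term divides it; move -bc² to the remainder.
  leading term bc: no divisor's leading term divides it; move -bc to the remainder.
  leading term c³: no divisor's leading term divides it; move c³ to the remainder.
  leading term c²: no divisor's leading term divides it; move c² to the remainder.
  leading term 1: no divisor's leading term divides it; move 1 to the remainder.
  remainder b²c² + b²c - bc² - bc + c³ + c² + 1 ≠ 0; add h_5 = b²c² + b²c - bc² - bc + c³ + c² + 1 to the basis.

S(h_4,h_5): lcm = b³c². S = -b³c - b²c³ + b²c² + b²c + bc³ + bc² - b - c⁴ + c³.
  leading term b³c: subtract (c)·h_4 from -b³c - b²c³ + b²c² + b²c + bc³ + bc² - b - c⁴ + c³ → -b²c³ + b²c + bc³ - bc - b - c⁴ + c²
  leading term b²c³: subtract (-c)·h_5 from -b²c³ + b²c + bc³ - bc - b - c⁴ + c² → b²c² + b²c - bc² - bc - b + c³ + c² + c
  leading term b²c²: subtract (1)·h_5 from b²c² + b²c - bc² - bc - b + c³ + c² + c → -b + c - 1
  leading term b: no divisor's leading term divides it; move -b to the remainder.
  leading term c: no divisor's leading term divides it; move c to the remainder.
  leading term 1: no divisor's leading term divides it; move -1 to the remainder.
  remainder -b + c - 1 ≠ 0; add h_6 = -b + c - 1 to the basis.

S(h_5,h_6): lcm = b²c². S = b²c + bc³ + bc² - bc + c³ + c² + 1.
  leading term b²c: subtract (-bc)·h_6 from b²c + bc³ + bc² - bc + c³ + c² + 1 → bc³ - bc² + bc + c³ + c² + 1
  leading term bc³: subtract (-c³)·h_6 from bc³ - bc² + bc + c³ + c² + 1 → -bc² + bc + c⁴ + c² + 1
  leading term bc²: subtract (c²)·h_6 from -bc² + bc + c⁴ + c² + 1 → bc + c⁴ - c³ - c² + 1
  leading term bc: subtract (-c)·h_6 from bc + c⁴ - c³ - c² + 1 → c⁴ - c³ - c + 1
  leading term c⁴: no divisor's leading term divides it; move c⁴ to the remainder.
  leading term c³: no divisor's leading term divides it; move -c³ to the remainder.
  leading term c: no divisor's leading term divides it; move -c to the remainder.
  leading term 1: no divisor's leading term divides it; move 1 to the remainder.
  remainder c⁴ - c³ - c + 1 ≠ 0; add h_7 = c⁴ - c³ - c + 1 to the basis.

The other S-polynomials (S(f_2,f_3), S(f_1,h_4), S(f_2,h_4), S(f_3,h_4), S(f_1,h_5), S(f_2,h_5), S(f_3,h_5), S(f_1,h_6), S(f_2,h_6), S(f_3,h_6), S(h_4,h_6), S(f_1,h_7), S(f_2,h_7), S(f_3,h_7), S(h_4,h_7), S(h_5,h_7), S(h_6,h_7)) all reduce to 0 modulo the current basis, so we have a Gröbner basis.
Inter-reduce: drop elements whose leading term is divisible by another's, tail-reduce, and make monic.
Reduced Gröbner basis: {a - c² - c + 1, b - c + 1, c⁴ - c³ - c + 1}.
Label its elements g_1 = a - c² - c + 1, g_2 = b - c + 1, g_3 = c⁴ - c³ - c + 1.

Reduce p = -ac - a + b + c³ - c² - c modulo G:
  leading term ac: subtract (-c)·g_1 from -ac - a + b + c³ - c² - c → -a + b + c²
  leading term a: subtract (-1)·g_1 from -a + b + c² → b - c + 1
  leading term b: subtract (1)·g_2 from b - c + 1 → 0
  normal form = 0.
Since the normal form is 0, p ∈ I.

Ideal membership is decidable via reduction modulo a Gröbner basis.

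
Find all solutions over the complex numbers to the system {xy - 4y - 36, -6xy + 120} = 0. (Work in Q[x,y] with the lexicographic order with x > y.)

{(-5, -4)}

Compute a lex Gröbner basis by Buchberger's algorithm.
f_1 = xy - 4y - 36, LT = xy.
f_2 = -6xy + 120, LT = xy.

S(f_1,f_2): lcm = xy. S = -4y - 16.
  leading term y: no divisor's leading term divides it; move -4y to the remainder.
  leading term 1: no divisor's leading term divides it; move -16 to the remainder.
  remainder -4y - 16 ≠ 0; add h_3 = -4y - 16 to the basis.

S(f_1,h_3): lcm = xy. S = -4x - 4y - 36.
  leading term x: no divisor's leading term divides it; move -4x to the remainder.
  leading term y: subtract (1)·h_3 from -4y - 36 → -20
  leading term 1: no divisor's leading term divides it; move -20 to the remainder.
  remainder -4x - 20 ≠ 0; add h_4 = -4x - 20 to the basis.

S(f_2,h_3): lcm = xy. S = -4x - 20.
  leading term x: subtract (1)·h_4 from -4x - 20 → 0
  remainder 0.

S(f_1,h_4): lcm = xy. S = -9y - 36.
  leading term y: subtract (\tfrac{9}{4})·h_3 from -9y - 36 → 0
  remainder 0.

S(f_2,h_4): lcm = xy. S = -5y - 20.
  leading term y: subtract (\tfrac{5}{4})·h_3 from -5y - 20 → 0
  remainder 0.

S(h_3,h_4): leading monomials are coprime, so the S-polynomial reduces to 0 (Buchberger's first criterion).
Every S-polynomial of the final basis reduces to 0, so we have a Gröbner basis.
Inter-reduce: drop elements whose leading term is divisible by another's, tail-reduce, and make monic.
Reduced Gröbner basis: {x + 5, y + 4}.

The lex basis is triangular: the last element involves only y. Solving y + 4 = 0 gives y ∈ {-4}; substituting each value into the earlier elements determines the remaining variables.
  y = -4: the earlier basis element becomes x + 5 = 0, giving x = -5 — point (-5, -4).
Check: every point annihilates each of the original generators.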